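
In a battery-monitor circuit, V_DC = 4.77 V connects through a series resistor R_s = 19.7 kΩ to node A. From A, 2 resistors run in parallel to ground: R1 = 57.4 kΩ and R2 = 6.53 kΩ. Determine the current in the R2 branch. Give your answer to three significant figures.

Combine the parallel branches: R_p = (1/57.4 + 1/6.53)⁻¹ = 5.863 kΩ.
V_A = 4.77 × 5.863/25.56 = 1.094 V.
I(R2) = V_A / R2 = 1.094/6.53 = 0.1675 mA.

I ≈ 0.168 mA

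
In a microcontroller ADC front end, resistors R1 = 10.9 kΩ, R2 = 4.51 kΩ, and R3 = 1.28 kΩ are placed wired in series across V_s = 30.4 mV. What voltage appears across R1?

Total series resistance ΣR = 10.9 + 4.51 + 1.28 = 16.69 kΩ.
Voltage divider: V = V_s · (10.90 / 16.69) = 30.4 × 0.6531 = 19.85 mV.

V ≈ 19.9 mV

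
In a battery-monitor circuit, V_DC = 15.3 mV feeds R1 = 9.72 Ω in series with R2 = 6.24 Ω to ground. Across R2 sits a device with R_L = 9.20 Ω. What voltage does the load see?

First combine the lower leg with the load: R2 ‖ R_L = 3.718 Ω.
Then V_out = V_DC · R2'/(R1 + R2') = 15.3 × 3.718/13.44 = 4.233 mV.
(Unloaded it would be 5.98 mV; the load pulls it down.)

V_out ≈ 4.23 mV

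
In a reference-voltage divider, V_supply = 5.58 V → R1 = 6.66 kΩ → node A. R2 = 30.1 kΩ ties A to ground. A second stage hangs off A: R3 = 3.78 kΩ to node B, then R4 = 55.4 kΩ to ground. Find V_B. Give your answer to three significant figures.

Node A sees R2 in parallel with the series input of stage 2, R3 + R4 = 59.18 kΩ.
Effective lower resistance at A: R2 ‖ 59.18 = 19.95 kΩ.
V_A = 5.58 × 19.95/(6.66 + 19.95) = 4.184 V.
V_B = V_A × 0.9361 = 3.916 V.

V_B ≈ 3.92 V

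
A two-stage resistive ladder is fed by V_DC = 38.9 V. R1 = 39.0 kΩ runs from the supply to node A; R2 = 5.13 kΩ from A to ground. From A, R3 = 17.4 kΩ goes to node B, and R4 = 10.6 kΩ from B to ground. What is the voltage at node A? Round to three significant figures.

V_A ≈ 3.89 V

The second stage (R3 + R4 = 28.00 kΩ) loads node A in parallel with R2.
Effective lower resistance at A: R2 ‖ 28.00 = 4.336 kΩ.
V_A = 38.9 × 4.336/(39.0 + 4.336) = 3.892 V.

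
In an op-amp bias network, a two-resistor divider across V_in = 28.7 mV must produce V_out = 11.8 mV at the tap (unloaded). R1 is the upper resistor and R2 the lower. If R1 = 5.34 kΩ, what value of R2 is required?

R2 ≈ 3.73 kΩ

Required fraction k = V_out/V_in = 0.4111.
R2 = R1 · 0.4111/(1 − 0.4111) = 3.729 kΩ.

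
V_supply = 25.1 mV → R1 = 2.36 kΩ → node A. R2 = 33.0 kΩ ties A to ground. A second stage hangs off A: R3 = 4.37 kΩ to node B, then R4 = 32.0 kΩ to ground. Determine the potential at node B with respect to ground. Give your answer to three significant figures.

Node A sees R2 in parallel with the series input of stage 2, R3 + R4 = 36.37 kΩ.
Effective lower resistance at A: R2 ‖ 36.37 = 17.30 kΩ.
First divider: V_A = V_supply · 17.30/(2.36 + 17.30) = 22.09 mV.
Stage 2 is unloaded, so V_B = V_A · R4/(R3+R4) = 22.09 × 32.0/36.37 = 19.43 mV.

V_B ≈ 19.4 mV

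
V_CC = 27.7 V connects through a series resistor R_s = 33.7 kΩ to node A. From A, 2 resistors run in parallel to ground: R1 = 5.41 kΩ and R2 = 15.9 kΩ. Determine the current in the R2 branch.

I ≈ 0.186 mA

Parallel bank: R_p = 1/(1/5.41 + 1/15.9) = 4.037 kΩ.
V_A = 27.7 × 4.037/37.74 = 2.963 V.
Branch current I = V_A/R2 = 2.963/15.9 = 0.1864 mA.
(Equivalently: I_total = 0.7340 mA, then current-divider fraction G_k/ΣG = 0.2539.)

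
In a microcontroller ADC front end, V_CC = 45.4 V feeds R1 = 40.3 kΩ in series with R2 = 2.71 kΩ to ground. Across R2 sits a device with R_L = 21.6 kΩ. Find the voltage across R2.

V_out ≈ 2.56 V

First combine the lower leg with the load: R2 ‖ R_L = 2.408 kΩ.
Voltage divider with the loaded lower leg: V_out = 45.4 × 2.408/(40.3 + 2.408) = 45.4 × 0.05638 = 2.560 V.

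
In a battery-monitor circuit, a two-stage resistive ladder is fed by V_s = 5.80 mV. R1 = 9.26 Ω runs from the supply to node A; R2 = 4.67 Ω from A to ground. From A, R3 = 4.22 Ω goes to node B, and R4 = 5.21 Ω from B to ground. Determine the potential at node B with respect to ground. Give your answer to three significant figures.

Node A sees R2 in parallel with the series input of stage 2, R3 + R4 = 9.430 Ω.
Effective lower resistance at A: R2 ‖ 9.430 = 3.123 Ω.
So V_A = 5.80 × 0.2522 = 1.463 mV.
Stage 2 is unloaded, so V_B = V_A · R4/(R3+R4) = 1.463 × 5.21/9.430 = 0.8082 mV.

V_B ≈ 0.808 mV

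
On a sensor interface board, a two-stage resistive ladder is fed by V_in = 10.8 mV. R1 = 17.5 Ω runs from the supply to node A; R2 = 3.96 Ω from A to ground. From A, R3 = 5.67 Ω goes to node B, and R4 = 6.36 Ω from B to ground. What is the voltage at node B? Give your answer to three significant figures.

V_B ≈ 0.831 mV

Looking into the second stage from A: R3 + R4 = 12.03 Ω appears in parallel with R2.
Effective lower resistance at A: R2 ‖ 12.03 = 2.979 Ω.
So V_A = 10.8 × 0.1455 = 1.571 mV.
Then the unloaded second divider: V_B = V_A × R4/(R3+R4) = 1.571 × 0.5287 = 0.8306 mV.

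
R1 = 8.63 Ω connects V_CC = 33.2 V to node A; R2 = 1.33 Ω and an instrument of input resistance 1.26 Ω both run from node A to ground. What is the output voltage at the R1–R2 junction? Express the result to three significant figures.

V_out ≈ 2.32 V

The load sits in parallel with R2, giving an effective lower resistance R2' = R2·R_L/(R2+R_L) = 0.6470 Ω.
Then V_out = V_CC · R2'/(R1 + R2') = 33.2 × 0.6470/9.277 = 2.316 V.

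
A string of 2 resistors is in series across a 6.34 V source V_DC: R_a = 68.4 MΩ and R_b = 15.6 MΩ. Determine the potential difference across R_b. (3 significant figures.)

V ≈ 1.18 V

Series total: ΣR = 68.4 + 15.6 = 84.00 MΩ.
By the voltage-divider rule, V = 6.34 × 15.60/84.00 = 1.177 V.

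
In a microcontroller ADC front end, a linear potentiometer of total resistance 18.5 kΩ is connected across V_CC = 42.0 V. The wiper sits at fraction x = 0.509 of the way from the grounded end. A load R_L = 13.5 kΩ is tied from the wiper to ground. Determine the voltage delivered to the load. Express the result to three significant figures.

The pot divides into 9.083 kΩ above the wiper and 9.417 kΩ below.
Lower segment in parallel with the load: 9.417 ‖ 13.5 = 5.547 kΩ.
Then V_out = V_CC · 5.547/(9.083 + 5.547) = 15.92 V.
(Unloaded: V_out = x·V_CC = 21.4 V.)

V_out ≈ 15.9 V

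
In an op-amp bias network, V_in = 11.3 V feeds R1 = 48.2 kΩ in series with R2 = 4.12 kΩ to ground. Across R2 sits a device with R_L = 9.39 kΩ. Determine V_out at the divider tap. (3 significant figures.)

V_out ≈ 0.634 V

The load sits in parallel with R2, giving an effective lower resistance R2' = R2·R_L/(R2+R_L) = 2.864 kΩ.
Now apply the divider: V_out = 11.3 × 0.05608 = 0.6337 V.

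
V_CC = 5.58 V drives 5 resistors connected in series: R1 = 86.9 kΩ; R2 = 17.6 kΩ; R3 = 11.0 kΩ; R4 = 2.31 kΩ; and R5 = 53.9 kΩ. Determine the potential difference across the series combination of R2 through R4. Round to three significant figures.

Series total: ΣR = 86.9 + 17.6 + 11.0 + 2.31 + 53.9 = 171.7 kΩ.
R_{R2..R4} = 17.6 + 11.0 + 2.31 = 30.91 kΩ.
Voltage divider: V = V_CC · (30.91 / 171.7) = 5.58 × 0.1800 = 1.004 V.

V ≈ 1.00 V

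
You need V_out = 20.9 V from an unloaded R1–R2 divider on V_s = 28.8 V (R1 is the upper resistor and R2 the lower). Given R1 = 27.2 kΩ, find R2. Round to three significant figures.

R2 ≈ 72.0 kΩ

The divider ratio is R2/(R1+R2) = 20.9/28.8 = 0.7257.
Rearranging, R2 = R1·k/(1−k) = 27.2 × 2.646 = 71.96 kΩ.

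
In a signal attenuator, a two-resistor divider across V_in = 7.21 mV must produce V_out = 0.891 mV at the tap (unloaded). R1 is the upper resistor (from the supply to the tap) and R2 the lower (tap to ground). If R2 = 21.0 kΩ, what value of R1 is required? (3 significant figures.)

R1 ≈ 149 kΩ

Required fraction k = V_out/V_in = 0.1236.
So R1 = R2 · (V_in/V_out − 1) = 21.0 × (7.21/0.891 − 1) = 21.0 × 7.092 = 148.9 kΩ.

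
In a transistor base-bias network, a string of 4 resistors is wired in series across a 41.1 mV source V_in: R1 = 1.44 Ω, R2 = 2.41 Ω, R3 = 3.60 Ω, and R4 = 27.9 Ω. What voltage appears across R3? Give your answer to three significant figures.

Series total: ΣR = 1.44 + 2.41 + 3.60 + 27.9 = 35.35 Ω.
V = V_in · R/ΣR = 41.1 × 0.1018 = 4.186 mV.

V ≈ 4.19 mV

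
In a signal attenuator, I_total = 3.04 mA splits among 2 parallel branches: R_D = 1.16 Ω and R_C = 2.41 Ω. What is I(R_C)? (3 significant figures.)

I ≈ 0.988 mA

With just two branches, the current splits inversely with resistance.
I(R_C) = 3.04 × 1.16/(1.16 + 2.41) = 3.04 × 0.3249 = 0.9878 mA.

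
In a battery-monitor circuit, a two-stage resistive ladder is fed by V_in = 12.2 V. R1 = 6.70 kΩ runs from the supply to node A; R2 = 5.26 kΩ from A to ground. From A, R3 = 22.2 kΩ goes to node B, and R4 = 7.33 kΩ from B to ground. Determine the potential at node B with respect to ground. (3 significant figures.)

Looking into the second stage from A: R3 + R4 = 29.53 kΩ appears in parallel with R2.
Effective lower resistance at A: R2 ‖ 29.53 = 4.465 kΩ.
First divider: V_A = V_in · 4.465/(6.70 + 4.465) = 4.879 V.
V_B = V_A × 0.2482 = 1.211 V.

V_B ≈ 1.21 V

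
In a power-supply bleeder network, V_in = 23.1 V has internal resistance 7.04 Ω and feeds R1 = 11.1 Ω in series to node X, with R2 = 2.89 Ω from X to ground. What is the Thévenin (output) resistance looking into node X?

R1' = 7.04 + 11.1 = 18.14 Ω (source resistance + R1).
Looking into X with the source shorted: R_th = R1'·R2/(R1'+R2) = 18.14 × 2.89/21.03 = 2.493 Ω.

R_th ≈ 2.49 Ω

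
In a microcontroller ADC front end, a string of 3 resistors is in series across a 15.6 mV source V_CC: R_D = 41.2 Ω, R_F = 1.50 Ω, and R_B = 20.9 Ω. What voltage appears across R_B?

Total series resistance ΣR = 41.2 + 1.50 + 20.9 = 63.60 Ω.
By the voltage-divider rule, V = 15.6 × 20.90/63.60 = 5.126 mV.

V ≈ 5.13 mV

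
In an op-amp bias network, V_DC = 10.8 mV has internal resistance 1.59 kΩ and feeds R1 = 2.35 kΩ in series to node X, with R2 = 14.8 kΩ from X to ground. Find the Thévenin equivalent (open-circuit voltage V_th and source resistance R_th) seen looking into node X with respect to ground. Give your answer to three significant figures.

V_th ≈ 8.53 mV, R_th ≈ 3.11 kΩ

R1' = 1.59 + 2.35 = 3.940 kΩ (source resistance + R1).
V_th is the unloaded tap voltage: V_DC · R2/(R1'+R2) = 10.8 × 0.7898 = 8.529 mV.
Looking into X with the source shorted: R_th = R1'·R2/(R1'+R2) = 3.940 × 14.8/18.74 = 3.112 kΩ.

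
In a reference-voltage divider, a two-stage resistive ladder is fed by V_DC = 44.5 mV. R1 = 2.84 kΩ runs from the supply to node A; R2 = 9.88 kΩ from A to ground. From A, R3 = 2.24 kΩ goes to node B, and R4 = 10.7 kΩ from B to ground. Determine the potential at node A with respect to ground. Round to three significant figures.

Node A sees R2 in parallel with the series input of stage 2, R3 + R4 = 12.94 kΩ.
Effective lower resistance at A: R2 ‖ 12.94 = 5.602 kΩ.
First divider: V_A = V_DC · 5.602/(2.84 + 5.602) = 29.53 mV.

V_A ≈ 29.5 mV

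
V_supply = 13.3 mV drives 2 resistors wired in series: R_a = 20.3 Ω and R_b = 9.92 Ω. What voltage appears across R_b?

Total series resistance ΣR = 20.3 + 9.92 = 30.22 Ω.
V = V_supply · R/ΣR = 13.3 × 0.3283 = 4.366 mV.

V ≈ 4.37 mV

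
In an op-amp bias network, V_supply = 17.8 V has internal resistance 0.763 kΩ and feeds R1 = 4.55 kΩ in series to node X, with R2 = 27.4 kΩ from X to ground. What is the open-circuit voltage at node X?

V_th ≈ 14.9 V

R1' = 0.763 + 4.55 = 5.313 kΩ (source resistance + R1).
V_th is the unloaded tap voltage: V_supply · R2/(R1'+R2) = 17.8 × 0.8376 = 14.91 V.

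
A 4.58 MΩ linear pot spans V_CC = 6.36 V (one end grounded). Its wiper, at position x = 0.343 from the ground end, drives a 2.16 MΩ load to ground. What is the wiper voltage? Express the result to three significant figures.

V_out ≈ 1.48 V

The pot divides into 3.009 MΩ above the wiper and 1.571 MΩ below.
R_L loads the lower segment: effective lower R = 0.9095 MΩ.
V_out = 6.36 × 0.9095/(3.009 + 0.9095) = 1.476 V.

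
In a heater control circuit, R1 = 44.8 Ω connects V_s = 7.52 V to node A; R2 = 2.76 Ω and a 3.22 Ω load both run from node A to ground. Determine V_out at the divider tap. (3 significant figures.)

First combine the lower leg with the load: R2 ‖ R_L = 1.486 Ω.
Now apply the divider: V_out = 7.52 × 0.03211 = 0.2415 V.

V_out ≈ 0.241 V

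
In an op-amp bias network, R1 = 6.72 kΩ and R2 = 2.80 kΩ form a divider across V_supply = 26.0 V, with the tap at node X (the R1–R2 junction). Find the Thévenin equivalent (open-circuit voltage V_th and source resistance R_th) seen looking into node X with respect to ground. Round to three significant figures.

V_th ≈ 7.65 V, R_th ≈ 1.98 kΩ

Open-circuit (no load on X): V_th = V_supply · R2/(R1 + R2) = 26.0 × 2.80/(6.720 + 2.80) = 7.647 V.
Looking into X with the source shorted: R_th = R1·R2/(R1+R2) = 6.720 × 2.80/9.520 = 1.976 kΩ.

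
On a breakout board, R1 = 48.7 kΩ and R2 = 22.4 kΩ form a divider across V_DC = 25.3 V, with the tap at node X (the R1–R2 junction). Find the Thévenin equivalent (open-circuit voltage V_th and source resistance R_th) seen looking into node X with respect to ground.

Open-circuit (no load on X): V_th = V_DC · R2/(R1 + R2) = 25.3 × 22.4/(48.70 + 22.4) = 7.971 V.
With V_DC suppressed (replaced by a short), R_th = R1 ‖ R2 = (48.70 × 22.4)/(48.70 + 22.4) = 15.34 kΩ.

V_th ≈ 7.97 V, R_th ≈ 15.3 kΩ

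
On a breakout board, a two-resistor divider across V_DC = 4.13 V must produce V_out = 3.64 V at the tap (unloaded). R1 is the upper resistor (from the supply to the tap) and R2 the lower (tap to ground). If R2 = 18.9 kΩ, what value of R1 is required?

R1 ≈ 2.54 kΩ

The divider ratio is R2/(R1+R2) = 3.64/4.13 = 0.8814.
So R1 = R2 · (V_DC/V_out − 1) = 18.9 × (4.13/3.64 − 1) = 18.9 × 0.1346 = 2.544 kΩ.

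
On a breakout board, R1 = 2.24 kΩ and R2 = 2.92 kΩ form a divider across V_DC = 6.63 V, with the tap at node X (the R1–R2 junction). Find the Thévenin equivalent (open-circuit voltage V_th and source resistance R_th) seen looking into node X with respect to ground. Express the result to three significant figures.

V_th ≈ 3.75 V, R_th ≈ 1.27 kΩ

V_th is the unloaded tap voltage: V_DC · R2/(R1+R2) = 6.63 × 0.5659 = 3.752 V.
Looking into X with the source shorted: R_th = R1·R2/(R1+R2) = 2.240 × 2.92/5.160 = 1.268 kΩ.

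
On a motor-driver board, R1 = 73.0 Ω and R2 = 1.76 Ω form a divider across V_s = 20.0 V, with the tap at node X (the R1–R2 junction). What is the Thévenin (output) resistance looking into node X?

R_th ≈ 1.72 Ω

Zeroing V_s shorts the top of R1 to ground, so R_th = R1 ‖ R2 = 1.719 Ω.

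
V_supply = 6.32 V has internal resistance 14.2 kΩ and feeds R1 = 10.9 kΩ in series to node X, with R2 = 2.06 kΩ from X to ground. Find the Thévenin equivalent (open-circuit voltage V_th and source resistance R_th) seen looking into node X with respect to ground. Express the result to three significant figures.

V_th ≈ 0.479 V, R_th ≈ 1.90 kΩ

R1' = 14.2 + 10.9 = 25.10 kΩ (source resistance + R1).
V_th is the unloaded tap voltage: V_supply · R2/(R1'+R2) = 6.32 × 0.07585 = 0.4794 V.
Zeroing V_supply shorts the top of R1' to ground, so R_th = R1' ‖ R2 = 1.904 kΩ.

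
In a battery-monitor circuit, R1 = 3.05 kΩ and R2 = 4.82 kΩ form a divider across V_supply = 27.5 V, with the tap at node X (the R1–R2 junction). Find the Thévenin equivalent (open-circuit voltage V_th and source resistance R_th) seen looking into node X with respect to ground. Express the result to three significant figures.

Open-circuit (no load on X): V_th = V_supply · R2/(R1 + R2) = 27.5 × 4.82/(3.050 + 4.82) = 16.84 V.
Looking into X with the source shorted: R_th = R1·R2/(R1+R2) = 3.050 × 4.82/7.870 = 1.868 kΩ.

V_th ≈ 16.8 V, R_th ≈ 1.87 kΩ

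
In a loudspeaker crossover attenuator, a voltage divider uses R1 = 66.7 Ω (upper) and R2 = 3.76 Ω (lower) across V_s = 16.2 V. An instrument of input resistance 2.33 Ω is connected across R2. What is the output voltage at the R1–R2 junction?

V_out ≈ 0.342 V

R2 ‖ R_L = (3.76 × 2.33)/(3.76 + 2.33) = 1.439 Ω.
Then V_out = V_s · R2'/(R1 + R2') = 16.2 × 1.439/68.14 = 0.3420 V.
(Unloaded it would be 0.864 V; the load pulls it down.)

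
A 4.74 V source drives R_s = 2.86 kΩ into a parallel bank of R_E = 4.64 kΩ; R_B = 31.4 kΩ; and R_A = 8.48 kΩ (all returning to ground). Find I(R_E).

I ≈ 0.500 mA

Equivalent of the parallel group: R_p = 2.738 kΩ.
Node voltage V_A = V_in · R_p/(R_s + R_p) = 4.74 × 0.4891 = 2.318 V.
I(R_E) = V_A / R_E = 2.318/4.64 = 0.4996 mA.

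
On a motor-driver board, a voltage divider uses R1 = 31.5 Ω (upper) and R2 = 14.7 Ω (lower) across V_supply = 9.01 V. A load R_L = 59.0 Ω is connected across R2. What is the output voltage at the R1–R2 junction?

V_out ≈ 2.45 V

R2 ‖ R_L = (14.7 × 59.0)/(14.7 + 59.0) = 11.77 Ω.
Then V_out = V_supply · R2'/(R1 + R2') = 9.01 × 11.77/43.27 = 2.451 V.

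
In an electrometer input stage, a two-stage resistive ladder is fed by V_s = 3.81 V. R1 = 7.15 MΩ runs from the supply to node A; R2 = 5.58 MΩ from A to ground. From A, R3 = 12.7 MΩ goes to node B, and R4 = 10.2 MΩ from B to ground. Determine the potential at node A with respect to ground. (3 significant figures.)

Looking into the second stage from A: R3 + R4 = 22.90 MΩ appears in parallel with R2.
Effective lower resistance at A: R2 ‖ 22.90 = 4.487 MΩ.
V_A = 3.81 × 4.487/(7.15 + 4.487) = 1.469 V.

V_A ≈ 1.47 V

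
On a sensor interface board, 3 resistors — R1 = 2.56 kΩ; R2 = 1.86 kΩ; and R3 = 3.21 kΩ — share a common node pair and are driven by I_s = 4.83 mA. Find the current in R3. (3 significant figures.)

Conductances: ΣG = 1/2.56 + 1/1.86 + 1/3.21 = 1.240 (1/kΩ).
Current divider: I(R3) = I_s · G_k/ΣG = 4.83 × (0.3115/1.240) = 4.83 × 0.2513 = 1.214 mA.

I ≈ 1.21 mA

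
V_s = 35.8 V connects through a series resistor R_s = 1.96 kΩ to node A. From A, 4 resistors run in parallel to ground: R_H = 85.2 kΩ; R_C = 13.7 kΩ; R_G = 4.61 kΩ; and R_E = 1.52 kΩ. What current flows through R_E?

Equivalent of the parallel group: R_p = 1.042 kΩ.
Node voltage V_A = V_s · R_p/(R_s + R_p) = 35.8 × 0.3471 = 12.43 V.
I(R_E) = V_A / R_E = 12.43/1.52 = 8.176 mA.
(Equivalently: I_total = 11.92 mA, then current-divider fraction G_k/ΣG = 0.6856.)

I ≈ 8.18 mA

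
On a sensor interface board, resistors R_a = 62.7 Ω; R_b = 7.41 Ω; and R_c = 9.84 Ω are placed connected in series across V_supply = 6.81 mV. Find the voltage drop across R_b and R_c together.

V ≈ 1.47 mV

ΣR = 62.7 + 7.41 + 9.84 = 79.95 Ω.
R_{R_b..R_c} = 7.41 + 9.84 = 17.25 Ω.
Voltage divider: V = V_supply · (17.25 / 79.95) = 6.81 × 0.2158 = 1.469 mV.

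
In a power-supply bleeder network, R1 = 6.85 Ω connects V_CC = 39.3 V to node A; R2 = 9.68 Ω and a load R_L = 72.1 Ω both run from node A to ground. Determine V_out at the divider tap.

V_out ≈ 21.8 V

First combine the lower leg with the load: R2 ‖ R_L = 8.534 Ω.
Voltage divider with the loaded lower leg: V_out = 39.3 × 8.534/(6.85 + 8.534) = 39.3 × 0.5547 = 21.80 V.
(Unloaded it would be 23.0 V; the load pulls it down.)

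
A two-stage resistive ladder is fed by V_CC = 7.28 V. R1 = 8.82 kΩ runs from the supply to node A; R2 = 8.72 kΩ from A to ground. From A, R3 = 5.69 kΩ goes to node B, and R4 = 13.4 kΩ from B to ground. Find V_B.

The second stage (R3 + R4 = 19.09 kΩ) loads node A in parallel with R2.
Effective lower resistance at A: R2 ‖ 19.09 = 5.986 kΩ.
V_A = 7.28 × 5.986/(8.82 + 5.986) = 2.943 V.
Stage 2 is unloaded, so V_B = V_A · R4/(R3+R4) = 2.943 × 13.4/19.09 = 2.066 V.

V_B ≈ 2.07 V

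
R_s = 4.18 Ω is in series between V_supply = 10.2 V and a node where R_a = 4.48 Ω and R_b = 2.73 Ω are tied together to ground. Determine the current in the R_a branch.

Combine the parallel branches: R_p = (1/4.48 + 1/2.73)⁻¹ = 1.696 Ω.
V_A by voltage divider: V_A = 10.2 × 1.696/(4.18 + 1.696) = 2.944 V.
Branch current I = V_A/R_a = 2.944/4.48 = 0.6572 A.
(Check via current divider: I_total = 1.736 A; share G_k/ΣG = 0.3786 → same result.)

I ≈ 0.657 A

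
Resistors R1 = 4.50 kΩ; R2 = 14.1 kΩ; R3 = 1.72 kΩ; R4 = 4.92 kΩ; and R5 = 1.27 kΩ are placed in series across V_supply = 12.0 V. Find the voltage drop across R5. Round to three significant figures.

V ≈ 0.575 V

Total series resistance ΣR = 4.50 + 14.1 + 1.72 + 4.92 + 1.27 = 26.51 kΩ.
V = V_supply · R/ΣR = 12.0 × 0.04791 = 0.5749 V.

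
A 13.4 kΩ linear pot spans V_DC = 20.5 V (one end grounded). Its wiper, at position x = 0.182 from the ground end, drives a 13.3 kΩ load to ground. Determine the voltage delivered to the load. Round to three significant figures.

V_out ≈ 3.24 V

The pot divides into 10.96 kΩ above the wiper and 2.439 kΩ below.
R_L loads the lower segment: effective lower R = 2.061 kΩ.
Loaded-divider output: V_out = 20.5 × 0.1583 = 3.244 V.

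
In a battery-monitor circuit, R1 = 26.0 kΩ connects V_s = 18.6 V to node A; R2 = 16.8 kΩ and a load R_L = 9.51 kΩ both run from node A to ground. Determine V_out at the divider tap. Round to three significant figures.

The load sits in parallel with R2, giving an effective lower resistance R2' = R2·R_L/(R2+R_L) = 6.073 kΩ.
Now apply the divider: V_out = 18.6 × 0.1893 = 3.522 V.

V_out ≈ 3.52 V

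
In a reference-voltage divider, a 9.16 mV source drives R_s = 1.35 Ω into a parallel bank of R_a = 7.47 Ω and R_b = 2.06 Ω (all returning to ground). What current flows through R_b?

Equivalent of the parallel group: R_p = 1.615 Ω.
Node voltage V_A = V_CC · R_p/(R_s + R_p) = 9.16 × 0.5446 = 4.989 mV.
I(R_b) = V_A / R_b = 4.989/2.06 = 2.422 mA.

I ≈ 2.42 mA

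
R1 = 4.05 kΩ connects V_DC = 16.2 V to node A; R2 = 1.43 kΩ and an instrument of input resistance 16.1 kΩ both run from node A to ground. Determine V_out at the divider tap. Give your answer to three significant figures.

The load sits in parallel with R2, giving an effective lower resistance R2' = R2·R_L/(R2+R_L) = 1.313 kΩ.
Voltage divider with the loaded lower leg: V_out = 16.2 × 1.313/(4.05 + 1.313) = 16.2 × 0.2449 = 3.967 V.

V_out ≈ 3.97 V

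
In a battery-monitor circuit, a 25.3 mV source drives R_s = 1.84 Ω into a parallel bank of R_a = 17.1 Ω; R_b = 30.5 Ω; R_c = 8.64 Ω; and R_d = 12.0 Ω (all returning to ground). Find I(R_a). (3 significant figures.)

I ≈ 0.964 mA

Parallel bank: R_p = 1/(1/17.1 + 1/30.5 + 1/8.64 + 1/12.0) = 3.444 Ω.
V_A = 25.3 × 3.444/5.284 = 16.49 mV.
Branch current I = V_A/R_a = 16.49/17.1 = 0.9644 mA.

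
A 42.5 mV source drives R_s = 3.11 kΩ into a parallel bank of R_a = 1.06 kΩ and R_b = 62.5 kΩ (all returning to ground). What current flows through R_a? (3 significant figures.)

I ≈ 10.1 µA

Equivalent of the parallel group: R_p = 1.042 kΩ.
V_A by voltage divider: V_A = 42.5 × 1.042/(3.11 + 1.042) = 10.67 mV.
Branch current I = V_A/R_a = 10.67/1.06 = 10.06 µA.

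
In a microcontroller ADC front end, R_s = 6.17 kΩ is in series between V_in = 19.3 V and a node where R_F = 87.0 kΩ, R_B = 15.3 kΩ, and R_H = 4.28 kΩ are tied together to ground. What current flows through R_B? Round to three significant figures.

Equivalent of the parallel group: R_p = 3.221 kΩ.
Node voltage V_A = V_in · R_p/(R_s + R_p) = 19.3 × 0.3430 = 6.619 V.
I(R_B) = V_A / R_B = 6.619/15.3 = 0.4326 mA.

I ≈ 0.433 mA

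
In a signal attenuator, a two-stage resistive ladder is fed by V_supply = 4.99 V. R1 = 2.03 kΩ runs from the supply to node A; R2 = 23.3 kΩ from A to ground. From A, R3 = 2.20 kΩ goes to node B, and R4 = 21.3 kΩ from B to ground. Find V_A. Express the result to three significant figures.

V_A ≈ 4.25 V

The second stage (R3 + R4 = 23.50 kΩ) loads node A in parallel with R2.
Effective lower resistance at A: R2 ‖ 23.50 = 11.70 kΩ.
V_A = 4.99 × 11.70/(2.03 + 11.70) = 4.252 V.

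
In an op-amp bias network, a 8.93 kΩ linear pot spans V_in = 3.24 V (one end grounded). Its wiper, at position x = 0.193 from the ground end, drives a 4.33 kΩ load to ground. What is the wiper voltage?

V_out ≈ 0.473 V

Split the track: R_lower = x·R_p = 1.723 kΩ, R_upper = (1−x)·R_p = 7.207 kΩ.
(x·R_p) ‖ R_L = 1.233 kΩ.
Then V_out = V_in · 1.233/(7.207 + 1.233) = 0.4733 V.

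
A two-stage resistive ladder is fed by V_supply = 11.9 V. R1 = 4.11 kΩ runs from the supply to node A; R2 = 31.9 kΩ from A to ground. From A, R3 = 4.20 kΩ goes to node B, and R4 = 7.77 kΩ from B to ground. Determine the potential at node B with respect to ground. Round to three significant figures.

Node A sees R2 in parallel with the series input of stage 2, R3 + R4 = 11.97 kΩ.
R2 ‖ (R3+R4) = 8.704 kΩ.
V_A = 11.9 × 8.704/(4.11 + 8.704) = 8.083 V.
Then the unloaded second divider: V_B = V_A × R4/(R3+R4) = 8.083 × 0.6491 = 5.247 V.

V_B ≈ 5.25 V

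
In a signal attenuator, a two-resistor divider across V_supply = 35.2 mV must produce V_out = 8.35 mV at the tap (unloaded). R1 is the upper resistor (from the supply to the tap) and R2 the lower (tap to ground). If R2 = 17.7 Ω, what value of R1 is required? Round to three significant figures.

R1 ≈ 56.9 Ω

Required fraction k = V_out/V_supply = 0.2372.
So R1 = R2 · (V_supply/V_out − 1) = 17.7 × (35.2/8.35 − 1) = 17.7 × 3.216 = 56.92 Ω.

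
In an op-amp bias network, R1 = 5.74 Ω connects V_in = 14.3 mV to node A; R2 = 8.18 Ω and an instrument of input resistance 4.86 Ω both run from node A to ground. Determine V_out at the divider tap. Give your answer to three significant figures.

V_out ≈ 4.96 mV

R2 ‖ R_L = (8.18 × 4.86)/(8.18 + 4.86) = 3.049 Ω.
Then V_out = V_in · R2'/(R1 + R2') = 14.3 × 3.049/8.789 = 4.960 mV.
(Unloaded it would be 8.40 mV; the load pulls it down.)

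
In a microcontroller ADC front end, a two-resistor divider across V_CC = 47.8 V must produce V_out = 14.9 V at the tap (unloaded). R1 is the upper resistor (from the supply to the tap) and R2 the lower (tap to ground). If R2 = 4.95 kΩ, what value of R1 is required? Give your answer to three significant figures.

R1 ≈ 10.9 kΩ

Required fraction k = V_out/V_CC = 0.3117.
Rearranging, R1 = R2·(1−k)/k = 4.95 × 2.208 = 10.93 kΩ.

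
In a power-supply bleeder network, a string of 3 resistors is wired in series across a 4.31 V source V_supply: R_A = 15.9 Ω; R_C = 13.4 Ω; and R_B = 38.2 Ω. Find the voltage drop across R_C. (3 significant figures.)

ΣR = 15.9 + 13.4 + 38.2 = 67.50 Ω.
V = V_supply · R/ΣR = 4.31 × 0.1985 = 0.8556 V.

V ≈ 0.856 V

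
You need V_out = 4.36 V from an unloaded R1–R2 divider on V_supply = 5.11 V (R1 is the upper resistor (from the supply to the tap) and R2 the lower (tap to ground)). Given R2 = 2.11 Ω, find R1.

R1 ≈ 0.363 Ω

Required fraction k = V_out/V_supply = 0.8532.
R1 = R2·(1/k − 1) = 2.11 × 0.1720 = 0.3630 Ω.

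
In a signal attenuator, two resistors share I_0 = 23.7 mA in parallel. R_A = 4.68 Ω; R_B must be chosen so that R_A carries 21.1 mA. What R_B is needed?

In a two-way split, I_A/I_0 = R_B/(R_A + R_B).
21.1/23.7 = R_B/(R_A + R_B) → R_B = R_A · (0.8903)/(1 − 0.8903) = 4.68 × 8.115 = 37.98 Ω.

R_B ≈ 38.0 Ω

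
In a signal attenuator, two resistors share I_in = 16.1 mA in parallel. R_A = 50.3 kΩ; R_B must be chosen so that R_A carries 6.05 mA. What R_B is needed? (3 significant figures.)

R_B ≈ 30.3 kΩ

In a two-way split, I_A/I_in = R_B/(R_A + R_B).
With f = 0.3758, R_B = R_A · f/(1−f) = 50.3 × 0.6020 = 30.28 kΩ.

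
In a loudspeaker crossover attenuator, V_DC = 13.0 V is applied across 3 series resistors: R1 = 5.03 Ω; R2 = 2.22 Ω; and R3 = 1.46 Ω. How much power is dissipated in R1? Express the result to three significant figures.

ΣR = 8.710 Ω → I = 13.0/8.710 = 1.493 A.
P(R1) = I²·R1 = (1.493)² × 5.03 = 11.21 W.

P ≈ 11.2 W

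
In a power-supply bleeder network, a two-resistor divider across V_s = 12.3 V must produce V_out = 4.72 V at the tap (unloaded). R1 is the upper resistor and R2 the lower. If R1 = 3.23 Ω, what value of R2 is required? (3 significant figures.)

Required fraction k = V_out/V_s = 0.3837.
So R2 = R1 · V_out/(V_s − V_out) = 3.23 × 4.72/(12.3 − 4.72) = 3.23 × 0.6227 = 2.011 Ω.

R2 ≈ 2.01 Ω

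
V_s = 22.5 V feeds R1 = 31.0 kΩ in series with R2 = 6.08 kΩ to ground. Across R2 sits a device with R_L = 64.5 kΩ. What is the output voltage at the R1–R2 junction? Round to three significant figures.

R2 ‖ R_L = (6.08 × 64.5)/(6.08 + 64.5) = 5.556 kΩ.
Voltage divider with the loaded lower leg: V_out = 22.5 × 5.556/(31.0 + 5.556) = 22.5 × 0.1520 = 3.420 V.
(Unloaded it would be 3.69 V; the load pulls it down.)

V_out ≈ 3.42 V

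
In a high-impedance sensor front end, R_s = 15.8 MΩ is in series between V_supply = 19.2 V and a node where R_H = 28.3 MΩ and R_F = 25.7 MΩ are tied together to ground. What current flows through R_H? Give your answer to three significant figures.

Parallel bank: R_p = 1/(1/28.3 + 1/25.7) = 13.47 MΩ.
V_A by voltage divider: V_A = 19.2 × 13.47/(15.8 + 13.47) = 8.835 V.
I(R_H) = V_A / R_H = 8.835/28.3 = 0.3122 µA.

I ≈ 0.312 µA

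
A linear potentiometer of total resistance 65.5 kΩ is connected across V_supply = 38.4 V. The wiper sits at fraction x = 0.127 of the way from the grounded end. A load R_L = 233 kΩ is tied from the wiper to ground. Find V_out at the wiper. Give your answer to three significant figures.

Split the track: R_lower = x·R_p = 8.319 kΩ, R_upper = (1−x)·R_p = 57.18 kΩ.
R_L loads the lower segment: effective lower R = 8.032 kΩ.
Loaded-divider output: V_out = 38.4 × 0.1232 = 4.729 V.

V_out ≈ 4.73 V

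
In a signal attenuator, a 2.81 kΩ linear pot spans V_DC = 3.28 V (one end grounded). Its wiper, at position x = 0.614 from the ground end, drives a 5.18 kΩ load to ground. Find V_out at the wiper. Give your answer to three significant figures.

V_out ≈ 1.78 V

Lower segment x·R_p = 1.725 kΩ; upper segment (1−x)·R_p = 1.085 kΩ.
Lower segment in parallel with the load: 1.725 ‖ 5.18 = 1.294 kΩ.
Loaded-divider output: V_out = 3.28 × 0.5441 = 1.784 V.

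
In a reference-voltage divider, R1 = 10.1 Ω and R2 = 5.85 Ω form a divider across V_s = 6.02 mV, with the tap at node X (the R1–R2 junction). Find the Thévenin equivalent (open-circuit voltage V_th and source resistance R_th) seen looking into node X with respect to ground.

V_th ≈ 2.21 mV, R_th ≈ 3.70 Ω

V_th is the unloaded tap voltage: V_s · R2/(R1+R2) = 6.02 × 0.3668 = 2.208 mV.
Zeroing V_s shorts the top of R1 to ground, so R_th = R1 ‖ R2 = 3.704 Ω.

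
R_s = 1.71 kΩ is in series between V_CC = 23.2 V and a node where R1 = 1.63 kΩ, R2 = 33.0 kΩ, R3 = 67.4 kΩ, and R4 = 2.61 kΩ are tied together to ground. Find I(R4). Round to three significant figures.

Combine the parallel branches: R_p = (1/1.63 + 1/33.0 + 1/67.4 + 1/2.61)⁻¹ = 0.9599 kΩ.
V_A by voltage divider: V_A = 23.2 × 0.9599/(1.71 + 0.9599) = 8.341 V.
Branch current I = V_A/R4 = 8.341/2.61 = 3.196 mA.

I ≈ 3.20 mA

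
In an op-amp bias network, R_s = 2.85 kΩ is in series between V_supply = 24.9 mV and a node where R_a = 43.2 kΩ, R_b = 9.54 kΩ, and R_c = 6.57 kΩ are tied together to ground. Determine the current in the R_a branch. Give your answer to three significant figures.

Equivalent of the parallel group: R_p = 3.569 kΩ.
V_A = 24.9 × 3.569/6.419 = 13.84 mV.
I(R_a) = V_A / R_a = 13.84/43.2 = 0.3205 µA.
(Equivalently: I_total = 3.879 µA, then current-divider fraction G_k/ΣG = 0.08262.)

I ≈ 0.320 µA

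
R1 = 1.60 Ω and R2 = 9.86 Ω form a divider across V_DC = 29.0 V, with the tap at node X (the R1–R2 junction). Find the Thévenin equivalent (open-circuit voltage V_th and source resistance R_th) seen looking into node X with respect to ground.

V_th is the unloaded tap voltage: V_DC · R2/(R1+R2) = 29.0 × 0.8604 = 24.95 V.
Zeroing V_DC shorts the top of R1 to ground, so R_th = R1 ‖ R2 = 1.377 Ω.

V_th ≈ 25.0 V, R_th ≈ 1.38 Ω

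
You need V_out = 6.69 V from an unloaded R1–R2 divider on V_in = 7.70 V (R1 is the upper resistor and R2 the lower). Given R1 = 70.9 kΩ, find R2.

Required fraction k = V_out/V_in = 0.8688.
R2 = R1 · 0.8688/(1 − 0.8688) = 469.6 kΩ.

R2 ≈ 470 kΩ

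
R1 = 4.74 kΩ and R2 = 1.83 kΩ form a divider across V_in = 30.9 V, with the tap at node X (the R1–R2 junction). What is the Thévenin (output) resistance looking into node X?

Looking into X with the source shorted: R_th = R1·R2/(R1+R2) = 4.740 × 1.83/6.570 = 1.320 kΩ.

R_th ≈ 1.32 kΩ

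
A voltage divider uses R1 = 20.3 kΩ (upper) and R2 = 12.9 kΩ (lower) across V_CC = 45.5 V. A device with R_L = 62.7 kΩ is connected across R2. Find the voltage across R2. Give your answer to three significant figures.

V_out ≈ 15.7 V

First combine the lower leg with the load: R2 ‖ R_L = 10.70 kΩ.
Now apply the divider: V_out = 45.5 × 0.3451 = 15.70 V.
(Unloaded it would be 17.7 V; the load pulls it down.)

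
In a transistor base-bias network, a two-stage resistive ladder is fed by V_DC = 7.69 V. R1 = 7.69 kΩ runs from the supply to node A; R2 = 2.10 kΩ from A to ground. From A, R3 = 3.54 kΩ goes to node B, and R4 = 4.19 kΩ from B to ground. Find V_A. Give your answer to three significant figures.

The second stage (R3 + R4 = 7.730 kΩ) loads node A in parallel with R2.
R2 ‖ (R3+R4) = 1.651 kΩ.
V_A = 7.69 × 1.651/(7.69 + 1.651) = 1.359 V.

V_A ≈ 1.36 V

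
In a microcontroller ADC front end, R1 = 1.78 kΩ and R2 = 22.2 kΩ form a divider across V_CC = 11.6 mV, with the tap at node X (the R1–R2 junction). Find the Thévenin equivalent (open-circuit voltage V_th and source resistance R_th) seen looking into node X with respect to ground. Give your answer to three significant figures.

V_th ≈ 10.7 mV, R_th ≈ 1.65 kΩ

V_th is the unloaded tap voltage: V_CC · R2/(R1+R2) = 11.6 × 0.9258 = 10.74 mV.
Zeroing V_CC shorts the top of R1 to ground, so R_th = R1 ‖ R2 = 1.648 kΩ.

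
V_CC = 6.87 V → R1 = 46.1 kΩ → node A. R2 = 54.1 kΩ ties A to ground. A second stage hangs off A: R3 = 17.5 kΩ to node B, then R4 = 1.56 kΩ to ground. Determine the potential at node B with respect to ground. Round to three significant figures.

V_B ≈ 0.132 V

The second stage (R3 + R4 = 19.06 kΩ) loads node A in parallel with R2.
R2 ‖ (R3+R4) = 14.09 kΩ.
V_A = 6.87 × 14.09/(46.1 + 14.09) = 1.609 V.
Stage 2 is unloaded, so V_B = V_A · R4/(R3+R4) = 1.609 × 1.56/19.06 = 0.1317 V.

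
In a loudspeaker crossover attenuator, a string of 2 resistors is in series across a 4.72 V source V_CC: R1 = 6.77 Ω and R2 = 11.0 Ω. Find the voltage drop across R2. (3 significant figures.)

V ≈ 2.92 V

ΣR = 6.77 + 11.0 = 17.77 Ω.
Voltage divider: V = V_CC · (11.00 / 17.77) = 4.72 × 0.6190 = 2.922 V.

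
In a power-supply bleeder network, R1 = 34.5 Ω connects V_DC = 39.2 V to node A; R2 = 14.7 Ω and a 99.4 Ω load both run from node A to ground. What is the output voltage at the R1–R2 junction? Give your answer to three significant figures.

First combine the lower leg with the load: R2 ‖ R_L = 12.81 Ω.
Then V_out = V_DC · R2'/(R1 + R2') = 39.2 × 12.81/47.31 = 10.61 V.

V_out ≈ 10.6 V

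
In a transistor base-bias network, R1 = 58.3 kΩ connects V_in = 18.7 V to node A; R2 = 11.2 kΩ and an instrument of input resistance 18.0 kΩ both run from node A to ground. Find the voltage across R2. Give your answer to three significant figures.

The load sits in parallel with R2, giving an effective lower resistance R2' = R2·R_L/(R2+R_L) = 6.904 kΩ.
Now apply the divider: V_out = 18.7 × 0.1059 = 1.980 V.
(Unloaded it would be 3.01 V; the load pulls it down.)

V_out ≈ 1.98 V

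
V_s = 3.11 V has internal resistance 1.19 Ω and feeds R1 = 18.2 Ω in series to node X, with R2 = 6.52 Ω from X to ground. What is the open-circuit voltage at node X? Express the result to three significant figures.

V_th ≈ 0.783 V

R1' = 1.19 + 18.2 = 19.39 Ω (source resistance + R1).
Open-circuit (no load on X): V_th = V_s · R2/(R1' + R2) = 3.11 × 6.52/(19.39 + 6.52) = 0.7826 V.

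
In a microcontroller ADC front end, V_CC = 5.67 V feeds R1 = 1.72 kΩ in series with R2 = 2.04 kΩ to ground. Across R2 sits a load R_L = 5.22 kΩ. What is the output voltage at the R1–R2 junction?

First combine the lower leg with the load: R2 ‖ R_L = 1.467 kΩ.
Then V_out = V_CC · R2'/(R1 + R2') = 5.67 × 1.467/3.187 = 2.610 V.

V_out ≈ 2.61 V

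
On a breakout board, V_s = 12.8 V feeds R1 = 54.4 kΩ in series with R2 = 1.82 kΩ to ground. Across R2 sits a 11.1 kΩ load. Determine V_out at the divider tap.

V_out ≈ 0.358 V

First combine the lower leg with the load: R2 ‖ R_L = 1.564 kΩ.
Now apply the divider: V_out = 12.8 × 0.02794 = 0.3576 V.
(Unloaded it would be 0.414 V; the load pulls it down.)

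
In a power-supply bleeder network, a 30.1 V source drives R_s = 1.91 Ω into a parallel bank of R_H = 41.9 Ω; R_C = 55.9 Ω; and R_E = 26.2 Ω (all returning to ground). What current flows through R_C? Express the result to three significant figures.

Equivalent of the parallel group: R_p = 12.51 Ω.
Node voltage V_A = V_DC · R_p/(R_s + R_p) = 30.1 × 0.8676 = 26.11 V.
I(R_C) = V_A / R_C = 26.11/55.9 = 0.4671 A.
(Equivalently: I_total = 2.087 A, then current-divider fraction G_k/ΣG = 0.2238.)

I ≈ 0.467 A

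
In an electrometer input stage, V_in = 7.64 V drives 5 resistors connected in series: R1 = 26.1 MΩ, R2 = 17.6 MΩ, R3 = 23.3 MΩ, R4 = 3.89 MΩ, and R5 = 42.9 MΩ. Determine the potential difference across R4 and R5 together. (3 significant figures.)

V ≈ 3.14 V

Total series resistance ΣR = 26.1 + 17.6 + 23.3 + 3.89 + 42.9 = 113.8 MΩ.
R_{R4..R5} = 3.89 + 42.9 = 46.79 MΩ.
V = V_in · R/ΣR = 7.64 × 0.4112 = 3.142 V.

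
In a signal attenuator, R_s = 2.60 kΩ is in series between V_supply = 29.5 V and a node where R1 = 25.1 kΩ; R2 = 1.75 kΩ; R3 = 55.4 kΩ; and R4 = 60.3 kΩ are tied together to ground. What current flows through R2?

Equivalent of the parallel group: R_p = 1.548 kΩ.
V_A = 29.5 × 1.548/4.148 = 11.01 V.
I(R2) = V_A / R2 = 11.01/1.75 = 6.292 mA.

I ≈ 6.29 mA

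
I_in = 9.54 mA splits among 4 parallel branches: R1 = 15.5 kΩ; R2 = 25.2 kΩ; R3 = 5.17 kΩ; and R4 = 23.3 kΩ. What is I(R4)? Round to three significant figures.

I ≈ 1.20 mA

ΣG = 1/15.5 + 1/25.2 + 1/5.17 + 1/23.3 = 0.3405.
By the current-divider rule, I = I_in · G_k/ΣG = 9.54 × 0.1260 = 1.202 mA.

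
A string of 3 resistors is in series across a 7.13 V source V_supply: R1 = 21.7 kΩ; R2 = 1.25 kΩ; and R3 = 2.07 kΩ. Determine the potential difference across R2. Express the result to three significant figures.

V ≈ 0.356 V

Series total: ΣR = 21.7 + 1.25 + 2.07 = 25.02 kΩ.
V = V_supply · R/ΣR = 7.13 × 0.04996 = 0.3562 V.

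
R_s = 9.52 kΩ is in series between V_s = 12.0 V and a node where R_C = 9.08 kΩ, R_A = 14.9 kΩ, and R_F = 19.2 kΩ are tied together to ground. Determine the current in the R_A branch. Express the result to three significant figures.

Equivalent of the parallel group: R_p = 4.361 kΩ.
V_A by voltage divider: V_A = 12.0 × 4.361/(9.52 + 4.361) = 3.770 V.
I(R_A) = V_A / R_A = 3.770/14.9 = 0.2530 mA.

I ≈ 0.253 mA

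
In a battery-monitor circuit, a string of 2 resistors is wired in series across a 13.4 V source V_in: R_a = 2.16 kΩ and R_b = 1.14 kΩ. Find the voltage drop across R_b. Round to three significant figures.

Series total: ΣR = 2.16 + 1.14 = 3.300 kΩ.
Voltage divider: V = V_in · (1.140 / 3.300) = 13.4 × 0.3455 = 4.629 V.

V ≈ 4.63 V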